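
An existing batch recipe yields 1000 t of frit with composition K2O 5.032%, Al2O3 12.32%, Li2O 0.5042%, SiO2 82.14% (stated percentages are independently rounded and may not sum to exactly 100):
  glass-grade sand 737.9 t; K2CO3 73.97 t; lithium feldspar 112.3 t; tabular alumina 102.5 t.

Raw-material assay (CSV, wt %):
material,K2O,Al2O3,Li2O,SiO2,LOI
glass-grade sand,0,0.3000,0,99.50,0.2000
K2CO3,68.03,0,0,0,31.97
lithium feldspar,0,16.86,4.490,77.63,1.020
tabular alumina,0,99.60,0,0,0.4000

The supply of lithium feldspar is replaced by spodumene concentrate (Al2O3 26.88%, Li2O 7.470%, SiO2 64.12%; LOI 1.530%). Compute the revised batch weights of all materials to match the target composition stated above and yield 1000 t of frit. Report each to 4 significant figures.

Revised batch per 1000 t frit:
  glass-grade sand: 782.0 t
  K2CO3: 73.97 t
  spodumene concentrate: 67.50 t
  tabular alumina: 103.1 t
Total batch = 1027 t; LOI loss = 26.66 t

Working values are printed with 4-significant-figure rounding as written — each numeric step runs at full float precision through the solve. A single rounding produces each reported figure — derived quantities, which include net glass mass, yield, four oxide percentages, LOI, the totals, are re-derived in full precision, as written in the question or the answer, starting from the weights for 1000 t of glass.
Per-oxide target masses for 1000 t frit:
  K2O: 5.032% × 1000 = 50.32 t
  Al2O3: 12.32% × 1000 = 123.2 t
  Li2O: 0.5042% × 1000 = 5.042 t
  SiO2: 82.14% × 1000 = 821.4 t
Checking each oxide sum per the reported batch figures, for the quoted basis mass (delivered sums recover each target modulo rounding of the values):
  K2O: 73.97·0.6803 = 50.32 t (target 50.32 t)
  Al2O3: 782.0·0.003000 + 67.50·0.2688 + 103.1·0.9960 = 123.2 t (target 123.2 t)
  Li2O: 67.50·0.07470 = 5.042 t (target 5.042 t)
  SiO2: 782.0·0.9950 + 67.50·0.6412 = 821.4 t (target 821.4 t)
Glass mass check: batch Σ − ignition loss = 999.9 t (targets for the oxides total 1000 t; with the basis standing at 1000 t — gaps are rounding artifacts).
Total batch = Σ batch = 1027 t; Σ batch·LOI gives LOI loss = 26.66 t; as yield: glass ÷ batch → 97.40%.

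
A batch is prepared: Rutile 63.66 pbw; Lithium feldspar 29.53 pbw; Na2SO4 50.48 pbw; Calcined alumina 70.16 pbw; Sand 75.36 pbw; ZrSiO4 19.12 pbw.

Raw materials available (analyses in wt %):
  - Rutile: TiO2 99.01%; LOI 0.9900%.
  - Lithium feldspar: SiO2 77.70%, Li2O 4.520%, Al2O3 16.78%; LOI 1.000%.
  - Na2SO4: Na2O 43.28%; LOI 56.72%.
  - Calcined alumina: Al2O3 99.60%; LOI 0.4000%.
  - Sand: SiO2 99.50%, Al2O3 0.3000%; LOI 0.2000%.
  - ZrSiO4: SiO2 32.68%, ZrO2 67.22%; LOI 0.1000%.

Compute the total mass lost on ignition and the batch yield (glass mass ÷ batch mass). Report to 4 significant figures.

LOI loss = 30.01 pbw; glass = 278.3 pbw; yield = 90.27%

All internal work carries exact precision through the solve. Working values are printed (rounded to 4 significant figures) as written — every reported result includes exactly one rounding — derived quantities, which include yield, six oxide percentages, ignition loss, the totals, net glass mass, are carried at full float precision, as set out in question or answer, from the batch weights per 278.3 pbw of glass.
LOI of each material in turn:
  Rutile: 63.66 × 0.009900 = 0.6302 pbw
  Lithium feldspar: 29.53 × 0.01000 = 0.2953 pbw
  Na2SO4: 50.48 × 0.5672 = 28.63 pbw
  Calcined alumina: 70.16 × 0.004000 = 0.2806 pbw
  Sand: 75.36 × 0.002000 = 0.1507 pbw
  ZrSiO4: 19.12 × 0.001000 = 0.01912 pbw
Total LOI = 30.01 pbw
Glass = batch − LOI = 308.3 − 30.01 = 278.3 pbw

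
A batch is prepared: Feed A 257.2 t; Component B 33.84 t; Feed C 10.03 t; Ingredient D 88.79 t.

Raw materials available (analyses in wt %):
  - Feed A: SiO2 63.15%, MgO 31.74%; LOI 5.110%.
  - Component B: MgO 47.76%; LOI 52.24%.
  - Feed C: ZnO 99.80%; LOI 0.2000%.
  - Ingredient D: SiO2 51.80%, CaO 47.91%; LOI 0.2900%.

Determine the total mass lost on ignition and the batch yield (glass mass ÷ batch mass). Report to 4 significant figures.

LOI loss = 31.10 t; glass = 358.8 t; yield = 92.02%

Full precision is kept at every stage. The intermediate values are shown rounded to four significant figures alongside each step. Exactly one rounding goes into each reported result; the derived quantities are carried at full float precision (ignition loss, net glass mass, the four compositions, the totals, yield) from the weighed amounts on 358.8 t of glass, as given in the problem or the answer.
Ignition loss by material:
  Feed A: 257.2 × 0.05110 = 13.14 t
  Component B: 33.84 × 0.5224 = 17.68 t
  Feed C: 10.03 × 0.002000 = 0.02006 t
  Ingredient D: 88.79 × 0.002900 = 0.2575 t
Total LOI = 31.10 t
Glass = batch − LOI = 389.9 − 31.10 = 358.8 t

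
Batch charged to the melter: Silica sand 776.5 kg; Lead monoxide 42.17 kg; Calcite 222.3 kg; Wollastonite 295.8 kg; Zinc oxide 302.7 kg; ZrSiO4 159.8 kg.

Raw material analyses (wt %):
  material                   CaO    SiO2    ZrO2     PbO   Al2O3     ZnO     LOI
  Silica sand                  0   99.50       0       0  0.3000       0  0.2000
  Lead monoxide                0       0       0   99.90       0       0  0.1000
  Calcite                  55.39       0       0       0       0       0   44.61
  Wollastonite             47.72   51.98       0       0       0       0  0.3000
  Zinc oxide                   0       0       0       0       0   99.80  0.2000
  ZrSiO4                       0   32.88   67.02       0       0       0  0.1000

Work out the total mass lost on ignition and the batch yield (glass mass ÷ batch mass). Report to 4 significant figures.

All internal work runs at full precision at every stage — in-progress results are displayed, with 4-significant-figure rounding, at each printed step. Each reported number undergoes a single rounding; the derived quantities are computed from the weighed amounts at 1697 kg of glass at exact precision (ignition loss, yield, glass mass, six oxide percentages, totals), as set out in the question or the answer.
Loss on ignition, line by line:
  Silica sand: 776.5 × 0.002000 = 1.553 kg
  Lead monoxide: 42.17 × 0.001000 = 0.04217 kg
  Calcite: 222.3 × 0.4461 = 99.17 kg
  Wollastonite: 295.8 × 0.003000 = 0.8874 kg
  Zinc oxide: 302.7 × 0.002000 = 0.6054 kg
  ZrSiO4: 159.8 × 0.001000 = 0.1598 kg
Total LOI = 102.4 kg
Glass = batch − LOI = 1799 − 102.4 = 1697 kg

LOI loss = 102.4 kg; glass = 1697 kg; yield = 94.31%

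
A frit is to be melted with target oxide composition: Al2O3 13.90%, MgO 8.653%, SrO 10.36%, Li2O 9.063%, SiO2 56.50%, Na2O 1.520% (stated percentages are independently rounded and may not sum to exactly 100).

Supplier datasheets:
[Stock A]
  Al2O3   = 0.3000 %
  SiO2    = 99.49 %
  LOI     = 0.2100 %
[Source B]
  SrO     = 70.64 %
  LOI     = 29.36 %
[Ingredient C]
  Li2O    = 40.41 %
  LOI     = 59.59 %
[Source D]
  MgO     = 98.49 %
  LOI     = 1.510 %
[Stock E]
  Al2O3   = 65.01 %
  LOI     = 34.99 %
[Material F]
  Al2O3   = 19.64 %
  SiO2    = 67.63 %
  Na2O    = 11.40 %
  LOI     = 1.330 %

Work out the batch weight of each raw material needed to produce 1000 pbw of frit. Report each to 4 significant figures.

Values along the way appear, rounded to 4 significant digits, when written out. The whole derivation holds full float precision throughout; exactly one rounding lands on every reported result — the derived quantities, including ignition loss, yield, totals, net glass mass, the six compositions, are computed from the weighed amounts on 1000 pbw of glass at full float precision, as quoted within the problem or answer text.
Per-oxide target masses for 1000 pbw frit:
  Al2O3: 13.90% × 1000 = 139.0 pbw
  MgO: 8.653% × 1000 = 86.53 pbw
  SrO: 10.36% × 1000 = 103.6 pbw
  Li2O: 9.063% × 1000 = 90.63 pbw
  SiO2: 56.50% × 1000 = 565.0 pbw
  Na2O: 1.520% × 1000 = 15.20 pbw
Per-oxide balance check given the weights on record, for the quoted basis mass (sums match the target masses modulo rounding of the values):
  Al2O3: 477.3·0.003000 + 171.3·0.6501 + 133.3·0.1964 = 139.0 pbw (target 139.0 pbw)
  MgO: 87.86·0.9849 = 86.53 pbw (target 86.53 pbw)
  SrO: 146.7·0.7064 = 103.6 pbw (target 103.6 pbw)
  Li2O: 224.3·0.4041 = 90.64 pbw (target 90.63 pbw)
  SiO2: 477.3·0.9949 + 133.3·0.6763 = 565.0 pbw (target 565.0 pbw)
  Na2O: 133.3·0.1140 = 15.20 pbw (target 15.20 pbw)
Consistency of the glass mass: Σ batch − LOI loss = 1000 pbw (per-oxide target masses sum to 1000 pbw; versus the stated basis of 1000 pbw — deltas are rounding alone).
Batch grand total — Σ batch = 1241 pbw; LOI removed, Σ of batch·LOI: 240.8 pbw; as yield: glass ÷ batch → 80.59%.

Batch per 1000 pbw frit:
  Stock A: 477.3 pbw
  Source B: 146.7 pbw
  Ingredient C: 224.3 pbw
  Source D: 87.86 pbw
  Stock E: 171.3 pbw
  Material F: 133.3 pbw
Total batch = 1241 pbw; LOI loss = 240.8 pbw; yield = 80.59%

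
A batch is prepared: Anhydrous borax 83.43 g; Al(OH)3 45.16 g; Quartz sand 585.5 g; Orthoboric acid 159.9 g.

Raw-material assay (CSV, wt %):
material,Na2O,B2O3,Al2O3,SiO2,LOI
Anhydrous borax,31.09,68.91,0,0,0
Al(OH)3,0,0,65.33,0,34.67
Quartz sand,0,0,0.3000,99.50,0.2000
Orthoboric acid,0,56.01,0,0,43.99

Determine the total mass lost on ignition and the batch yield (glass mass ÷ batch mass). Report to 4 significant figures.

LOI loss = 87.17 g; glass = 786.8 g; yield = 90.03%

Mid-chain values are displayed rounded to 4 significant figures at each printed step; every computation keeps full float precision in every operation; each reported number takes just one rounding — derived quantities (LOI, net glass mass, the yield, the totals, the four compositions) are rebuilt using the weight values per 786.8 g of glass at full precision as quoted within the problem or answer text.
Material-by-material LOI:
  Anhydrous borax: 83.43 × 0 = 0 g
  Al(OH)3: 45.16 × 0.3467 = 15.66 g
  Quartz sand: 585.5 × 0.002000 = 1.171 g
  Orthoboric acid: 159.9 × 0.4399 = 70.34 g
Total LOI = 87.17 g
Glass = batch − LOI = 874.0 − 87.17 = 786.8 g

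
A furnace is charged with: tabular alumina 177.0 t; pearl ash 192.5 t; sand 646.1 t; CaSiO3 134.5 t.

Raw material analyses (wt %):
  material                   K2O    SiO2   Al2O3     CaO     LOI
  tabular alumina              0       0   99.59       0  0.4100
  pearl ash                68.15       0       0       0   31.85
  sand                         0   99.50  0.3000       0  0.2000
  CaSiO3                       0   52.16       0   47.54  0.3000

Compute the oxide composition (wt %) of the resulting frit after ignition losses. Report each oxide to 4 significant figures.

Glass mass = 1086 t (batch 1150 − LOI 63.73).
Composition: K2O 12.08%, SiO2 65.63%, Al2O3 16.40%, CaO 5.886%

All internal work maintains full precision from start to finish — in-progress results are shown (rounded to four significant digits) in the printout — exactly one rounding is applied to each reported figure — the derived quantities (the four compositions, the totals, yield, glass mass, LOI) are rebuilt from the weighed amounts on 1086 t of glass at full float precision, as given in the question or the answer.
Oxide-by-oxide delivered mass:
  K2O: 192.5·0.6815 = 131.2 t
  SiO2: 646.1·0.9950 + 134.5·0.5216 = 713.0 t
  Al2O3: 177.0·0.9959 + 646.1·0.003000 = 178.2 t
  CaO: 134.5·0.4754 = 63.94 t
LOI: 177.0·0.004100 + 192.5·0.3185 + 646.1·0.002000 + 134.5·0.003000 = 63.73 t
batch − LOI leaves glass = 1150 − 63.73 = 1086 t (equal to the oxide-mass sum)
wt % = oxide mass / glass mass × 100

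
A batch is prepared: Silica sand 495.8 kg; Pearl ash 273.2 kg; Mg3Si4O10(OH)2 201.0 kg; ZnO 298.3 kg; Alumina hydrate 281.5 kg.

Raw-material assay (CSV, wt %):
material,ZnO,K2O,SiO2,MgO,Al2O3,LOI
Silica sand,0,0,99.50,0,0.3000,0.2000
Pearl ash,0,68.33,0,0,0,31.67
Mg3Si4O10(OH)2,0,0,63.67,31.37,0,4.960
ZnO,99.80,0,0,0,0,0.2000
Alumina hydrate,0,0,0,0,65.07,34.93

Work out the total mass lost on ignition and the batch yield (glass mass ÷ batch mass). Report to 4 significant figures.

LOI loss = 196.4 kg; glass = 1353 kg; yield = 87.33%

The working math carries full float precision throughout; working values are displayed rounded to 4 significant figures within the worked lines. Exactly one rounding goes into each reported figure; all derived quantities (yield, the five compositions, totals, net glass mass, ignition loss) are carried in full precision using the weight values on 1353 kg of glass, exactly as shown in question or answer.
LOI of each material in turn:
  Silica sand: 495.8 × 0.002000 = 0.9916 kg
  Pearl ash: 273.2 × 0.3167 = 86.52 kg
  Mg3Si4O10(OH)2: 201.0 × 0.04960 = 9.970 kg
  ZnO: 298.3 × 0.002000 = 0.5966 kg
  Alumina hydrate: 281.5 × 0.3493 = 98.33 kg
Total LOI = 196.4 kg
Glass = batch − LOI = 1550 − 196.4 = 1353 kg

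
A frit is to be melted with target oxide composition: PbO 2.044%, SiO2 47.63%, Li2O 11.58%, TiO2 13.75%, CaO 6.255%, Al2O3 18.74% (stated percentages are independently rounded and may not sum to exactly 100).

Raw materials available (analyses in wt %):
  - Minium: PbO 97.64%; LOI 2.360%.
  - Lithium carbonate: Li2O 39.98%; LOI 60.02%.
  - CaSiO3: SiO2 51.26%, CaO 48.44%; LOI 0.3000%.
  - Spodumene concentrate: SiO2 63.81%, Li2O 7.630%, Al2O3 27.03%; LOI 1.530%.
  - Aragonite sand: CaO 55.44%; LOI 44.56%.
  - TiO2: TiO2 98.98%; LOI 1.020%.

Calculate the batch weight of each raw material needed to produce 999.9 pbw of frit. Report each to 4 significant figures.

Values along the way appear, rounded to 4 significant digits, as written; all arithmetic holds full precision from start to finish — every reported value sees exactly one rounding; derived quantities, including yield, LOI, six oxide percentages, net glass mass, the totals, are carried from the weighed amounts per 999.9 pbw of glass in exact precision, as quoted within problem or answer.
Oxide-by-oxide targets in 999.9 pbw frit:
  PbO: 2.044% × 999.9 = 20.44 pbw
  SiO2: 47.63% × 999.9 = 476.3 pbw
  Li2O: 11.58% × 999.9 = 115.8 pbw
  TiO2: 13.75% × 999.9 = 137.5 pbw
  CaO: 6.255% × 999.9 = 62.54 pbw
  Al2O3: 18.74% × 999.9 = 187.4 pbw
Verifying the oxide balance applying the batch weights above, on the stated basis (delivered sums recover each target once rounding is allowed for):
  PbO: 20.93·0.9764 = 20.44 pbw (target 20.44 pbw)
  SiO2: 66.13·0.5126 + 693.2·0.6381 = 476.2 pbw (target 476.3 pbw)
  Li2O: 157.3·0.3998 + 693.2·0.07630 = 115.8 pbw (target 115.8 pbw)
  TiO2: 138.9·0.9898 = 137.5 pbw (target 137.5 pbw)
  CaO: 66.13·0.4844 + 55.03·0.5544 = 62.54 pbw (target 62.54 pbw)
  Al2O3: 693.2·0.2703 = 187.4 pbw (target 187.4 pbw)
Consistency of the glass mass: Σ batch − LOI loss = 999.8 pbw (the Σ of target masses is 999.9 pbw; with the basis standing at 999.9 pbw — gaps are rounding artifacts).
Batch total: Σ batch = 1131 pbw; the LOI term Σ batch·LOI equals 131.6 pbw; yield = glass ÷ total batch = 88.37%.

Batch per 999.9 pbw frit:
  Minium: 20.93 pbw
  Lithium carbonate: 157.3 pbw
  CaSiO3: 66.13 pbw
  Spodumene concentrate: 693.2 pbw
  Aragonite sand: 55.03 pbw
  TiO2: 138.9 pbw
Total batch = 1131 pbw; LOI loss = 131.6 pbw; yield = 88.37%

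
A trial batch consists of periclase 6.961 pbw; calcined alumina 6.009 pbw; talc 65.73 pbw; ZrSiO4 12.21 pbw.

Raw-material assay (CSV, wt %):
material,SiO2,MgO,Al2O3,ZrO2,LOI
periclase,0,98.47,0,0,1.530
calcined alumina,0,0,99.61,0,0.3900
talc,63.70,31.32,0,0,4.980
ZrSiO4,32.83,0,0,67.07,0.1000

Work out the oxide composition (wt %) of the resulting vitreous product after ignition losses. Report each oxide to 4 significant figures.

Glass mass = 87.49 pbw (batch 90.91 − LOI 3.416).
Composition: SiO2 52.44%, MgO 31.36%, Al2O3 6.841%, ZrO2 9.360%

The working math holds full float precision from start to finish; mid-chain values appear rounded to four significant digits in the printout; every reported number undergoes a single rounding — derived quantities are rebuilt at full float precision (glass mass, the yield, LOI, four oxide percentages, totals) from the weighed amounts for 87.49 pbw of glass as set out in either problem or answer.
Oxide masses out of the charge:
  SiO2: 65.73·0.6370 + 12.21·0.3283 = 45.88 pbw
  MgO: 6.961·0.9847 + 65.73·0.3132 = 27.44 pbw
  Al2O3: 6.009·0.9961 = 5.986 pbw
  ZrO2: 12.21·0.6707 = 8.189 pbw
LOI: 6.961·0.01530 + 6.009·0.003900 + 65.73·0.04980 + 12.21·0.001000 = 3.416 pbw
Net of LOI, the glass mass = 90.91 − 3.416 = 87.49 pbw (= Σ oxide masses)
each oxide over glass, ×100, is wt %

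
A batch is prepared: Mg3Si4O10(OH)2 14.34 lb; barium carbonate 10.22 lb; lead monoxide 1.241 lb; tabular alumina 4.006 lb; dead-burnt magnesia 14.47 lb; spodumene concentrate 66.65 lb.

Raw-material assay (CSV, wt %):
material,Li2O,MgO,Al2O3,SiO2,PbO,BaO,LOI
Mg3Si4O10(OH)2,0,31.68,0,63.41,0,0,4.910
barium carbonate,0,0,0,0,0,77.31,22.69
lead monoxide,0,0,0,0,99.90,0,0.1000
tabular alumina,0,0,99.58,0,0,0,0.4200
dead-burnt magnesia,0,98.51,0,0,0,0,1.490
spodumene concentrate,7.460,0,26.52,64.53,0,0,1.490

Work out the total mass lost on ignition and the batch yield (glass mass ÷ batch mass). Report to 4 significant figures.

LOI loss = 4.250 lb; glass = 106.7 lb; yield = 96.17%

All internal work carries exact precision in every operation; the intermediate values are shown rounded to 4 significant figures alongside each step — every reported result is rounded a single time; the derived quantities (ignition loss, the yield, totals, net glass mass, the six compositions) are computed using the weight values per 106.7 lb of glass at full float precision precisely as stated by question or answer.
Ignition loss by material:
  Mg3Si4O10(OH)2: 14.34 × 0.04910 = 0.7041 lb
  barium carbonate: 10.22 × 0.2269 = 2.319 lb
  lead monoxide: 1.241 × 0.001000 = 0.001241 lb
  tabular alumina: 4.006 × 0.004200 = 0.01683 lb
  dead-burnt magnesia: 14.47 × 0.01490 = 0.2156 lb
  spodumene concentrate: 66.65 × 0.01490 = 0.9931 lb
Total LOI = 4.250 lb
Glass = batch − LOI = 110.9 − 4.250 = 106.7 lb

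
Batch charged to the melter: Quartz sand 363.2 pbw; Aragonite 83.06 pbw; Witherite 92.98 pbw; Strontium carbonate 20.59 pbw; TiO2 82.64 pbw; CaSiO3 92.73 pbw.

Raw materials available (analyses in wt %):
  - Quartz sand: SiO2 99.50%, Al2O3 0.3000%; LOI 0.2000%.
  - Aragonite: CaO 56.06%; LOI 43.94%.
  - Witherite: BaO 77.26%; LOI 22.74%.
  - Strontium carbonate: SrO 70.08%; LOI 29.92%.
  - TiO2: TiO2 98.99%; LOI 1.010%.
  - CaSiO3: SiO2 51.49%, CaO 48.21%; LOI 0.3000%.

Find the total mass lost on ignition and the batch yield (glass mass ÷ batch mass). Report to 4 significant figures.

All internal work keeps full precision from first step to last; rounding to four significant figures extends to every working value as displayed; exactly one rounding lands on each reported figure — all derived quantities (totals, net glass mass, ignition loss, the yield, six oxide percentages) are computed starting from the weights per 669.6 pbw of glass at exact precision, as quoted within the question or the answer.
Loss on ignition, line by line:
  Quartz sand: 363.2 × 0.002000 = 0.7264 pbw
  Aragonite: 83.06 × 0.4394 = 36.50 pbw
  Witherite: 92.98 × 0.2274 = 21.14 pbw
  Strontium carbonate: 20.59 × 0.2992 = 6.161 pbw
  TiO2: 82.64 × 0.01010 = 0.8347 pbw
  CaSiO3: 92.73 × 0.003000 = 0.2782 pbw
Total LOI = 65.64 pbw
Glass = batch − LOI = 735.2 − 65.64 = 669.6 pbw

LOI loss = 65.64 pbw; glass = 669.6 pbw; yield = 91.07%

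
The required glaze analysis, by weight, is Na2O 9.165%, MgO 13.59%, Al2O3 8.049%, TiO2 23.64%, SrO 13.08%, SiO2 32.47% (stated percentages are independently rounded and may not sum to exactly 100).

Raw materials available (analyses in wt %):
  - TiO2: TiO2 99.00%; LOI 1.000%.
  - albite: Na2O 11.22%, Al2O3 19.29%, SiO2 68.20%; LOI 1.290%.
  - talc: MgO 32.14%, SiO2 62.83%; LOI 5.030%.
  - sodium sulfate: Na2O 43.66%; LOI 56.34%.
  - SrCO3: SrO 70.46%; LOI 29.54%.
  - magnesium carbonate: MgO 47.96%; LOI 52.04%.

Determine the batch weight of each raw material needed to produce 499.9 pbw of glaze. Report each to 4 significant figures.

Batch per 499.9 pbw glaze:
  TiO2: 119.4 pbw
  albite: 208.6 pbw
  talc: 31.93 pbw
  sodium sulfate: 51.33 pbw
  SrCO3: 92.80 pbw
  magnesium carbonate: 120.3 pbw
Total batch = 624.4 pbw; LOI loss = 124.4 pbw; yield = 80.07%

Working values are printed (rounded to 4 significant figures) in the printout; full float precision is maintained through the solve — each reported result takes exactly one rounding; all derived quantities are computed using the weight values at 499.9 pbw of glass in full float precision (totals, yield, LOI, net glass mass, the six compositions), as they appear in the problem or the answer.
The oxide mass targets at 499.9 pbw glaze:
  Na2O: 9.165% × 499.9 = 45.82 pbw
  MgO: 13.59% × 499.9 = 67.94 pbw
  Al2O3: 8.049% × 499.9 = 40.24 pbw
  TiO2: 23.64% × 499.9 = 118.2 pbw
  SrO: 13.08% × 499.9 = 65.39 pbw
  SiO2: 32.47% × 499.9 = 162.3 pbw
Per-oxide balance check with the batch weights as given, for the quoted basis mass (each sum matches its target mass up to rounding of the answer):
  Na2O: 208.6·0.1122 + 51.33·0.4366 = 45.82 pbw (target 45.82 pbw)
  MgO: 31.93·0.3214 + 120.3·0.4796 = 67.96 pbw (target 67.94 pbw)
  Al2O3: 208.6·0.1929 = 40.24 pbw (target 40.24 pbw)
  TiO2: 119.4·0.9900 = 118.2 pbw (target 118.2 pbw)
  SrO: 92.80·0.7046 = 65.39 pbw (target 65.39 pbw)
  SiO2: 208.6·0.6820 + 31.93·0.6283 = 162.3 pbw (target 162.3 pbw)
Glass-mass sanity pass: batch total minus LOI = 499.9 pbw (per-oxide target masses sum to 499.9 pbw; basis as stated: 499.9 pbw — deltas are rounding alone).
Batch total: Σ batch = 624.4 pbw; Σ batch·LOI gives LOI loss = 124.4 pbw; yield: glass divided by total = 80.07%.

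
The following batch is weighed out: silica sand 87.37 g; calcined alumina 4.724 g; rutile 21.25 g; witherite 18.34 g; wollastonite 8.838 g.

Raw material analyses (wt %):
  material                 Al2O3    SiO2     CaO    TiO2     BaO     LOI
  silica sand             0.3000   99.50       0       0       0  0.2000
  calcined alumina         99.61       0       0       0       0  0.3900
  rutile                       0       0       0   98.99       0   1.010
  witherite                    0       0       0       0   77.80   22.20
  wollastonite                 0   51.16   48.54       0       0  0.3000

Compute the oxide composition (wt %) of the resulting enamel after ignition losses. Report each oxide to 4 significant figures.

Working values are shown, rounded to 4 significant figures, when written out — the whole derivation runs at exact precision through the solve; a single rounding finalizes every reported result; all derived quantities, which include totals, the five compositions, glass mass, LOI, the yield, are carried at exact precision, precisely as stated by problem or answer, from the batch weights per 136.0 g of glass.
What the batch supplies per oxide:
  Al2O3: 87.37·0.003000 + 4.724·0.9961 = 4.968 g
  SiO2: 87.37·0.9950 + 8.838·0.5116 = 91.45 g
  CaO: 8.838·0.4854 = 4.290 g
  TiO2: 21.25·0.9899 = 21.04 g
  BaO: 18.34·0.7780 = 14.27 g
LOI: 87.37·0.002000 + 4.724·0.003900 + 21.25·0.01010 + 18.34·0.2220 + 8.838·0.003000 = 4.506 g
Net of LOI, the glass mass = 140.5 − 4.506 = 136.0 g (= the summed oxide contributions)
percent share: oxide ÷ glass, ×100

Glass mass = 136.0 g (batch 140.5 − LOI 4.506).
Composition: Al2O3 3.652%, SiO2 67.24%, CaO 3.154%, TiO2 15.47%, BaO 10.49%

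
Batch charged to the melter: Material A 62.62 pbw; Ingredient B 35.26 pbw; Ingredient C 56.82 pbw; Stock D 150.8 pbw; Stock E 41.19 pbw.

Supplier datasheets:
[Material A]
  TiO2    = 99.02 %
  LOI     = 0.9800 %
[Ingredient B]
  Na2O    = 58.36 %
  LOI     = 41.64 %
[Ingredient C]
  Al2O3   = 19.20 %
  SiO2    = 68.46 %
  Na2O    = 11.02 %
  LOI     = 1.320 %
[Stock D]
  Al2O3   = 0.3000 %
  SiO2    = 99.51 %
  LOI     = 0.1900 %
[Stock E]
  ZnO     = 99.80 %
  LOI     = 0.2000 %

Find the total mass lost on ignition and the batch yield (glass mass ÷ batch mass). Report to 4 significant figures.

All arithmetic holds exact precision through every step; mid-chain values are printed rounded off to 4 significant digits when written out — a single rounding produces every reported result — the derived quantities (the totals, the five compositions, LOI, yield, glass mass) are carried from the weighed amounts for 330.3 pbw of glass in exact precision exactly as printed in the problem or answer text.
Ignition loss by material:
  Material A: 62.62 × 0.009800 = 0.6137 pbw
  Ingredient B: 35.26 × 0.4164 = 14.68 pbw
  Ingredient C: 56.82 × 0.01320 = 0.7500 pbw
  Stock D: 150.8 × 0.001900 = 0.2865 pbw
  Stock E: 41.19 × 0.002000 = 0.08238 pbw
Total LOI = 16.41 pbw
Glass = batch − LOI = 346.7 − 16.41 = 330.3 pbw

LOI loss = 16.41 pbw; glass = 330.3 pbw; yield = 95.27%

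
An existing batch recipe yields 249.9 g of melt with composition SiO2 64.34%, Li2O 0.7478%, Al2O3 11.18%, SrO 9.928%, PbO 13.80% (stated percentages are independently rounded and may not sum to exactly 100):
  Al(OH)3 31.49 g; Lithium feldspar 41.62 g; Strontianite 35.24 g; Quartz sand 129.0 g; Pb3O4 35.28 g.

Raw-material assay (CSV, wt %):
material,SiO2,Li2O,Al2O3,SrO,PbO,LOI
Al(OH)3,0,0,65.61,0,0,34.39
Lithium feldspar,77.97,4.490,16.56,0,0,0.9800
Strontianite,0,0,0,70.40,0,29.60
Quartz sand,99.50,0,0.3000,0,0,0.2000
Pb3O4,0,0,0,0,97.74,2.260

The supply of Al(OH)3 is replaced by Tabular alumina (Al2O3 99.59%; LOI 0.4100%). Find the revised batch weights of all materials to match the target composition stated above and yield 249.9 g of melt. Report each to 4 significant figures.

Revised batch per 249.9 g melt:
  Tabular alumina: 20.74 g
  Lithium feldspar: 41.62 g
  Strontianite: 35.24 g
  Quartz sand: 129.0 g
  Pb3O4: 35.28 g
Total batch = 261.9 g; LOI loss = 11.98 g

Mid-chain values are displayed (rounded to four significant digits) in the printout. Every computation holds full precision in every operation. Every reported figure sees exactly one rounding; derived quantities, including glass mass, the five compositions, totals, the yield, ignition loss, are computed from the batch weights on 249.9 g of glass at full precision, precisely as stated by either problem or answer.
Oxide-by-oxide targets in 249.9 g melt:
  SiO2: 64.34% × 249.9 = 160.8 g
  Li2O: 0.7478% × 249.9 = 1.869 g
  Al2O3: 11.18% × 249.9 = 27.94 g
  SrO: 9.928% × 249.9 = 24.81 g
  PbO: 13.80% × 249.9 = 34.49 g
Per-oxide balance check using the reported weights, under the basis named above (delivered sums recover each target up to rounding of the answer):
  SiO2: 41.62·0.7797 + 129.0·0.9950 = 160.8 g (target 160.8 g)
  Li2O: 41.62·0.04490 = 1.869 g (target 1.869 g)
  Al2O3: 20.74·0.9959 + 41.62·0.1656 + 129.0·0.003000 = 27.93 g (target 27.94 g)
  SrO: 35.24·0.7040 = 24.81 g (target 24.81 g)
  PbO: 35.28·0.9774 = 34.48 g (target 34.49 g)
Auditing the glass mass value: whole batch net of LOI = 249.9 g (the targets, summed, come to 249.9 g; against the stated basis, 249.9 g — deltas are rounding alone).
Batch total: Σ batch = 261.9 g; LOI removed, Σ of batch·LOI: 11.98 g; yield: glass divided by total = 95.43%.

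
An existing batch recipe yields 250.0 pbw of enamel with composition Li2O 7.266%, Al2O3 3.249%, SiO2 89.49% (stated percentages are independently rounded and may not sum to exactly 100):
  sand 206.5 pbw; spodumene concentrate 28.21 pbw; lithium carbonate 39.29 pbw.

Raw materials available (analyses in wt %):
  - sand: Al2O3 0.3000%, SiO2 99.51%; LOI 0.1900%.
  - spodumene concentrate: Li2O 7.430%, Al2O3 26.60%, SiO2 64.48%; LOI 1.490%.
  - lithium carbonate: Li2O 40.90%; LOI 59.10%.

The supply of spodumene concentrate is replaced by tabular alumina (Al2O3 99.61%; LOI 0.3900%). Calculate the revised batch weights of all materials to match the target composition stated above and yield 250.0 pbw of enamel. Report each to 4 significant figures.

Revised batch per 250.0 pbw enamel:
  sand: 224.8 pbw
  tabular alumina: 7.477 pbw
  lithium carbonate: 44.41 pbw
Total batch = 276.7 pbw; LOI loss = 26.70 pbw

Intermediates appear (rounded to four significant digits) between the steps; the working math carries full precision at each step; every reported value includes exactly one rounding. Derived quantities are carried from the weighed amounts on 250.0 pbw of glass in full float precision (the yield, LOI, three oxide percentages, the totals, glass mass) precisely as stated by the problem or the answer.
Oxide mass targets, per 250.0 pbw enamel:
  Li2O: 7.266% × 250.0 = 18.16 pbw
  Al2O3: 3.249% × 250.0 = 8.123 pbw
  SiO2: 89.49% × 250.0 = 223.7 pbw
Mass-balance tally per oxide given the weights on record, under the basis named above (summed amounts equal target values given rounding of the digits):
  Li2O: 44.41·0.4090 = 18.16 pbw (target 18.16 pbw)
  Al2O3: 224.8·0.003000 + 7.477·0.9961 = 8.122 pbw (target 8.123 pbw)
  SiO2: 224.8·0.9951 = 223.7 pbw (target 223.7 pbw)
Glass-mass sanity pass: total charge less LOI = 250.0 pbw (targets for the oxides total 250.0 pbw; versus the stated basis of 250.0 pbw — a pure rounding effect).
Adding the batch up: Σ batch = 276.7 pbw; LOI removed, Σ of batch·LOI: 26.70 pbw; yield, glass over the total, = 90.35%.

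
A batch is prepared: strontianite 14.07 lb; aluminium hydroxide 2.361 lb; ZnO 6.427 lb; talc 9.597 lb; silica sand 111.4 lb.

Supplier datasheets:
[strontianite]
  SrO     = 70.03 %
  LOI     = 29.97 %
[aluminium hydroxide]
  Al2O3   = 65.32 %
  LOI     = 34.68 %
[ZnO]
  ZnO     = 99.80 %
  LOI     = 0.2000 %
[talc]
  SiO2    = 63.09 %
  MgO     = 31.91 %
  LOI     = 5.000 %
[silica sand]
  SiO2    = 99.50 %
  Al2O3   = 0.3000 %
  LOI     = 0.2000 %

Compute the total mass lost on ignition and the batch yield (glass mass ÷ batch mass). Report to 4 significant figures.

LOI loss = 5.751 lb; glass = 138.1 lb; yield = 96.00%

Full float precision is maintained at all times. Mid-chain values are displayed, rounded to four significant figures, as written. Every reported figure includes exactly one rounding; derived quantities are re-derived from the batch weights on 138.1 lb of glass in full precision (LOI, the totals, the five compositions, glass mass, yield) exactly as printed in question or answer.
Per-material ignition loss:
  strontianite: 14.07 × 0.2997 = 4.217 lb
  aluminium hydroxide: 2.361 × 0.3468 = 0.8188 lb
  ZnO: 6.427 × 0.002000 = 0.01285 lb
  talc: 9.597 × 0.05000 = 0.4798 lb
  silica sand: 111.4 × 0.002000 = 0.2228 lb
Total LOI = 5.751 lb
Glass = batch − LOI = 143.9 − 5.751 = 138.1 lb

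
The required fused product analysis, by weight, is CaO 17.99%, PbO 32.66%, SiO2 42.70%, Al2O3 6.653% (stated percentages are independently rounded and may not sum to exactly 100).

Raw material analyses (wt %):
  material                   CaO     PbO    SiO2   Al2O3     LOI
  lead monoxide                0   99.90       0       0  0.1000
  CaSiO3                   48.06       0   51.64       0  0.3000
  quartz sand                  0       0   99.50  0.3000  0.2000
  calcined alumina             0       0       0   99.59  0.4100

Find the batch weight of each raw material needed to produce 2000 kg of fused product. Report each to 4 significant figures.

Values along the way are displayed, rounded to four significant figures, alongside each step; all arithmetic holds full float precision throughout; each reported number is rounded once only; all derived quantities are recomputed from the batch weights on 2000 kg of glass at full precision (four oxide percentages, totals, the yield, LOI, glass mass) as set out in question or answer.
The oxide mass targets at 2000 kg fused product:
  CaO: 17.99% × 2000 = 359.8 kg
  PbO: 32.66% × 2000 = 653.2 kg
  SiO2: 42.70% × 2000 = 854.0 kg
  Al2O3: 6.653% × 2000 = 133.1 kg
Sums-versus-targets review on the weights just shown, per the basis as stated (sum by sum, the targets are met exact up to rounding of places):
  CaO: 748.6·0.4806 = 359.8 kg (target 359.8 kg)
  PbO: 653.9·0.9990 = 653.2 kg (target 653.2 kg)
  SiO2: 748.6·0.5164 + 469.7·0.9950 = 853.9 kg (target 854.0 kg)
  Al2O3: 469.7·0.003000 + 132.2·0.9959 = 133.1 kg (target 133.1 kg)
Consistency of the glass mass: total batch − LOI = 2000 kg (the targets, summed, come to 2000 kg; stated basis 2000 kg — rounding explains the deltas).
Batch total: Σ batch = 2004 kg; Σ batch·LOI gives LOI loss = 4.381 kg; yield = glass ÷ total batch = 99.78%.

Batch per 2000 kg fused product:
  lead monoxide: 653.9 kg
  CaSiO3: 748.6 kg
  quartz sand: 469.7 kg
  calcined alumina: 132.2 kg
Total batch = 2004 kg; LOI loss = 4.381 kg; yield = 99.78%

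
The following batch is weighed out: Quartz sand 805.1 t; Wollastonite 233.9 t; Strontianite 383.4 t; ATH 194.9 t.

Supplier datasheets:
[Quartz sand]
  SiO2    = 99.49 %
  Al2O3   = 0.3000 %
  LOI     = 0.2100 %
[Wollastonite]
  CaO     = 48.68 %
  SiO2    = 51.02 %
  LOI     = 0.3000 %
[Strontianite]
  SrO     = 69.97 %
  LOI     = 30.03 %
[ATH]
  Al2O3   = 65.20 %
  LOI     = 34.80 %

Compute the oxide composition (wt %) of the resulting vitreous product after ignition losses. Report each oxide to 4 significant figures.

Glass mass = 1432 t (batch 1617 − LOI 185.4).
Composition: CaO 7.952%, SiO2 64.27%, Al2O3 9.043%, SrO 18.73%

Every computation carries full float precision end to end. Values along the way appear rounded to 4 significant figures alongside each step. A single rounding produces every reported value. All derived quantities (yield, the four compositions, ignition loss, net glass mass, the totals) are recomputed starting from the weights on 1432 t of glass at full float precision as they appear in problem or answer.
Per-oxide mass from batch:
  CaO: 233.9·0.4868 = 113.9 t
  SiO2: 805.1·0.9949 + 233.9·0.5102 = 920.3 t
  Al2O3: 805.1·0.003000 + 194.9·0.6520 = 129.5 t
  SrO: 383.4·0.6997 = 268.3 t
LOI: 805.1·0.002100 + 233.9·0.003000 + 383.4·0.3003 + 194.9·0.3480 = 185.4 t
The glass mass, total less LOI, = 1617 − 185.4 = 1432 t (consistent with Σ oxide mass)
each wt % is 100 × oxide ÷ glass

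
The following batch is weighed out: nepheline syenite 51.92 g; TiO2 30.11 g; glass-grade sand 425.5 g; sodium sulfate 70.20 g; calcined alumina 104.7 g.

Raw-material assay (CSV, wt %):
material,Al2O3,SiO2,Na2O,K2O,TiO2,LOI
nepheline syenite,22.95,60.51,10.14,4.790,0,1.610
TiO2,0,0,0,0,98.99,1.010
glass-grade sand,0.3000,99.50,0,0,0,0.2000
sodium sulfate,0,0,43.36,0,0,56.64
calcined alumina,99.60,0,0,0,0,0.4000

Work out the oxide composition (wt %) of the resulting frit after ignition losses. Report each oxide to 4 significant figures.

All arithmetic runs at exact precision throughout. Mid-chain values appear rounded off to 4 significant digits at each printed step; each reported value carries a single rounding; all derived quantities (yield, net glass mass, ignition loss, the totals, the five compositions) are carried in full precision from the batch weights on 640.3 g of glass, exactly as printed in the problem or answer text.
Delivered oxide masses:
  Al2O3: 51.92·0.2295 + 425.5·0.003000 + 104.7·0.9960 = 117.5 g
  SiO2: 51.92·0.6051 + 425.5·0.9950 = 454.8 g
  Na2O: 51.92·0.1014 + 70.20·0.4336 = 35.70 g
  K2O: 51.92·0.04790 = 2.487 g
  TiO2: 30.11·0.9899 = 29.81 g
LOI: 51.92·0.01610 + 30.11·0.01010 + 425.5·0.002000 + 70.20·0.5664 + 104.7·0.004000 = 42.17 g
batch − LOI leaves glass = 682.4 − 42.17 = 640.3 g (= the summed oxide contributions)
each oxide over glass, ×100, is wt %

Glass mass = 640.3 g (batch 682.4 − LOI 42.17).
Composition: Al2O3 18.35%, SiO2 71.03%, Na2O 5.576%, K2O 0.3884%, TiO2 4.655%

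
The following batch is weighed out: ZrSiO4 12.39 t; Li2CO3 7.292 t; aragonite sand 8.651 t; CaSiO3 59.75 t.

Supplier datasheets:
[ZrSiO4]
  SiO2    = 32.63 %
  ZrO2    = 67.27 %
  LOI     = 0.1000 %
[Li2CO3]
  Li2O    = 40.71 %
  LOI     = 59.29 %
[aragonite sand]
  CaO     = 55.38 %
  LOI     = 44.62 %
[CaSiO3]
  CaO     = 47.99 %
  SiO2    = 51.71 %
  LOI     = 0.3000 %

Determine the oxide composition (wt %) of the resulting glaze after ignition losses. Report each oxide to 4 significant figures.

Glass mass = 79.71 t (batch 88.08 − LOI 8.375).
Composition: CaO 41.98%, SiO2 43.83%, Li2O 3.724%, ZrO2 10.46%

The working math carries exact precision end to end — working values are printed with 4-significant-digit rounding at each printed step; every reported figure is rounded only once — derived quantities (LOI, totals, the yield, the four compositions, glass mass) are recomputed in full precision starting from the weights per 79.71 t of glass as written in question or answer.
Delivered oxide masses:
  CaO: 8.651·0.5538 + 59.75·0.4799 = 33.46 t
  SiO2: 12.39·0.3263 + 59.75·0.5171 = 34.94 t
  Li2O: 7.292·0.4071 = 2.969 t
  ZrO2: 12.39·0.6727 = 8.335 t
LOI: 12.39·0.001000 + 7.292·0.5929 + 8.651·0.4462 + 59.75·0.003000 = 8.375 t
The glass mass, total less LOI, = 88.08 − 8.375 = 79.71 t (= the summed oxide contributions)
each oxide over glass, ×100, is wt %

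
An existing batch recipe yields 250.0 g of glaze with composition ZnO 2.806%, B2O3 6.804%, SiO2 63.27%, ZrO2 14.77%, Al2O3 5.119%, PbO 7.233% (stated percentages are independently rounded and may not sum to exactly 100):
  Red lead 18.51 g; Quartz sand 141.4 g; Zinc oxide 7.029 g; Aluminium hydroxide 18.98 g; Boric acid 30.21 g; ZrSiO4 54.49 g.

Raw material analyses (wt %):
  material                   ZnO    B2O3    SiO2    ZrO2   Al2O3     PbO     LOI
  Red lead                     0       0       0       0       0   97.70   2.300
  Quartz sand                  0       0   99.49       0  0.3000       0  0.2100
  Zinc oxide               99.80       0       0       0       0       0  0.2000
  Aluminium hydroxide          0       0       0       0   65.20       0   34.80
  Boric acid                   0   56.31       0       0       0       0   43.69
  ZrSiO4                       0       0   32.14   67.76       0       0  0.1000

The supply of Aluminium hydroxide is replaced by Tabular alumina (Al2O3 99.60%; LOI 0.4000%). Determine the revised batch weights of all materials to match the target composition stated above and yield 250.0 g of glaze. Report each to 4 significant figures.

Mid-chain values are shown, rounded to 4 significant figures, in the working. Every computation holds exact precision from first step to last. Exactly one rounding goes into each reported figure. The derived quantities, including the six compositions, the totals, LOI, glass mass, the yield, are carried from the batch weights on 250.0 g of glass at exact precision as quoted within question or answer.
The oxide mass targets at 250.0 g glaze:
  ZnO: 2.806% × 250.0 = 7.015 g
  B2O3: 6.804% × 250.0 = 17.01 g
  SiO2: 63.27% × 250.0 = 158.2 g
  ZrO2: 14.77% × 250.0 = 36.92 g
  Al2O3: 5.119% × 250.0 = 12.80 g
  PbO: 7.233% × 250.0 = 18.08 g
Per-oxide balance check with the batch weights as given, at the basis given (sum by sum, the targets are met modulo rounding of the values):
  ZnO: 7.029·0.9980 = 7.015 g (target 7.015 g)
  B2O3: 30.21·0.5631 = 17.01 g (target 17.01 g)
  SiO2: 141.4·0.9949 + 54.49·0.3214 = 158.2 g (target 158.2 g)
  ZrO2: 54.49·0.6776 = 36.92 g (target 36.92 g)
  Al2O3: 141.4·0.003000 + 12.42·0.9960 = 12.79 g (target 12.80 g)
  PbO: 18.51·0.9770 = 18.08 g (target 18.08 g)
Glass-mass closure: batch total minus LOI = 250.0 g (oxide target masses add up to 250.0 g; stated basis 250.0 g — any gap is answer rounding).
Total batch = Σ batch = 264.1 g; ignition loss, Σ(batch × LOI) = 14.04 g; yield = glass ÷ total batch = 94.68%.

Revised batch per 250.0 g glaze:
  Red lead: 18.51 g
  Quartz sand: 141.4 g
  Zinc oxide: 7.029 g
  Tabular alumina: 12.42 g
  Boric acid: 30.21 g
  ZrSiO4: 54.49 g
Total batch = 264.1 g; LOI loss = 14.04 g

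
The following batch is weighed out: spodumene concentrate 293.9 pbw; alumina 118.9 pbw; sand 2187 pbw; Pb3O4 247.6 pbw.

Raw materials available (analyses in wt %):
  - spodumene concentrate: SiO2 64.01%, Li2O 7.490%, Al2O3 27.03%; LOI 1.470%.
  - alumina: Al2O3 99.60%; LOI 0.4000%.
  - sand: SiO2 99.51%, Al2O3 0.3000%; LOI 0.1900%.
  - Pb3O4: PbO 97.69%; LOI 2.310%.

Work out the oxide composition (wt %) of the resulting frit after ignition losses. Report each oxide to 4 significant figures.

Glass mass = 2833 pbw (batch 2847 − LOI 14.67).
Composition: PbO 8.539%, SiO2 83.47%, Li2O 0.7771%, Al2O3 7.217%

The whole derivation runs at exact precision from first step to last; mid-chain values are printed (rounded to four significant figures) as written; every reported figure is rounded a single time; all derived quantities are recomputed at full float precision (ignition loss, the yield, totals, four oxide percentages, glass mass) starting from the weights on 2833 pbw of glass exactly as shown in question or answer.
Oxide-by-oxide delivered mass:
  PbO: 247.6·0.9769 = 241.9 pbw
  SiO2: 293.9·0.6401 + 2187·0.9951 = 2364 pbw
  Li2O: 293.9·0.07490 = 22.01 pbw
  Al2O3: 293.9·0.2703 + 118.9·0.9960 + 2187·0.003000 = 204.4 pbw
LOI: 293.9·0.01470 + 118.9·0.004000 + 2187·0.001900 + 247.6·0.02310 = 14.67 pbw
Resulting glass, batch − LOI: 2847 − 14.67 = 2833 pbw (= the summed oxide contributions)
each wt % is 100 × oxide ÷ glass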